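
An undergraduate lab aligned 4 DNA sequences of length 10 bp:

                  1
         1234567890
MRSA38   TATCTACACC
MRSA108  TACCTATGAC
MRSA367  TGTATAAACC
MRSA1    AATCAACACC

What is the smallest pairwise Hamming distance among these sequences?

2

Pairwise Hamming distances:
  MRSA38 vs MRSA108: 4
  MRSA38 vs MRSA367: 3
  MRSA38 vs MRSA1: 2
  MRSA108 vs MRSA367: 6
  MRSA108 vs MRSA1: 6
  MRSA367 vs MRSA1: 5
The smallest is 2, between MRSA38 and MRSA1.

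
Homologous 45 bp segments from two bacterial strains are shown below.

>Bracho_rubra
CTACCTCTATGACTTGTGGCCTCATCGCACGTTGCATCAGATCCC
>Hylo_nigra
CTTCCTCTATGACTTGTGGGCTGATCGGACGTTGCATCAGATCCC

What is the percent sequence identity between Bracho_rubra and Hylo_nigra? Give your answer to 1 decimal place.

The sequences differ at positions 3 (A/T), 20 (C/G), 23 (C/G), 28 (C/G).
41 of the 45 sites match, so the percent identity is 41/45 × 100 = 91.1%.

91.1%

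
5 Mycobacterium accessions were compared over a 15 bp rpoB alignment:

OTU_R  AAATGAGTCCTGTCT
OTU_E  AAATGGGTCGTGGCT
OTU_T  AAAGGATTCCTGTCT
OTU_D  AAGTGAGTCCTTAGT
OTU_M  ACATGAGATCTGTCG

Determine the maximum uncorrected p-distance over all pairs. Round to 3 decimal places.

0.533

Pairwise Hamming distances:
  OTU_R vs OTU_E: 3
  OTU_R vs OTU_T: 2
  OTU_R vs OTU_D: 4
  OTU_R vs OTU_M: 4
  OTU_E vs OTU_T: 5
  OTU_E vs OTU_D: 6
  OTU_E vs OTU_M: 7
  OTU_T vs OTU_D: 6
  OTU_T vs OTU_M: 6
  OTU_D vs OTU_M: 8
The largest is 8 mismatches, between OTU_D and OTU_M; p = 8/15 = 0.533.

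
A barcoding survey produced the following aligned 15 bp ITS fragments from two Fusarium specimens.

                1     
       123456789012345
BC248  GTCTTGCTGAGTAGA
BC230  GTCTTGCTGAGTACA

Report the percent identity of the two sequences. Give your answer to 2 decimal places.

93.33%

A single mismatch occurs at site 14 (G↔C).
14 of the 15 sites match, so the percent identity is 14/15 × 100 = 93.33%.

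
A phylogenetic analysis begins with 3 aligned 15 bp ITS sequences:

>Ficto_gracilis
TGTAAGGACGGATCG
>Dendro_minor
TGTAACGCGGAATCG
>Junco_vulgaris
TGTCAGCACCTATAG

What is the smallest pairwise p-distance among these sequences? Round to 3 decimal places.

Pairwise Hamming distances:
  Ficto_gracilis vs Dendro_minor: 4
  Ficto_gracilis vs Junco_vulgaris: 5
  Dendro_minor vs Junco_vulgaris: 8
The smallest is 4 mismatches, between Ficto_gracilis and Dendro_minor; p = 4/15 = 0.267.

0.267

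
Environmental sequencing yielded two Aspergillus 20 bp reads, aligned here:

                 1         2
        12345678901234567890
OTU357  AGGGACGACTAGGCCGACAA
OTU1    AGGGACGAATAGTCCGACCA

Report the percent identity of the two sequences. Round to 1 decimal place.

Mismatches occur at site 9 (C→A), site 13 (G→T), site 19 (A→C).
17 of the 20 sites match, so the percent identity is 17/20 × 100 = 85.0%.

85.0%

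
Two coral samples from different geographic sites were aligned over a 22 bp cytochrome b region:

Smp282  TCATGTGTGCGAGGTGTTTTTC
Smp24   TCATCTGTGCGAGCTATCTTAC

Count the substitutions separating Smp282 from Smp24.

Differing sites — 5:G/C; 14:G/C; 16:G/A; 18:T/C; 21:T/A.
That gives 5 mismatches out of 22 aligned sites, so the Hamming distance is 5.

5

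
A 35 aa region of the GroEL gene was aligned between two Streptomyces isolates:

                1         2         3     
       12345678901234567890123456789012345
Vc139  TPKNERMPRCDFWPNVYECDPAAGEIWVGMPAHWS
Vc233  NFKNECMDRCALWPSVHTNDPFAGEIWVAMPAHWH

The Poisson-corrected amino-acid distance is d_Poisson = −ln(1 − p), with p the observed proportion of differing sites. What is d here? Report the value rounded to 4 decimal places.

0.4643

Mismatches occur at site 1 (T↔N), site 2 (P↔F), site 6 (R↔C), site 8 (P↔D), site 11 (D↔A), site 12 (F↔L), site 15 (N↔S), site 17 (Y↔H), site 18 (E↔T), site 19 (C↔N), site 22 (A↔F), site 29 (G↔A), site 35 (S↔H).
p = 13/35 = 0.371429.
d = −ln(1 − 0.371429) = −ln(0.628571) = 0.4643.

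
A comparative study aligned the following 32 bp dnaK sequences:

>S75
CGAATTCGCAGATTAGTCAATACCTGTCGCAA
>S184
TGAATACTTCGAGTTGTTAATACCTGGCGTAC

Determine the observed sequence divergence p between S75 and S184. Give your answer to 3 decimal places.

0.344

Mismatches occur at site 1 (C→T), site 6 (T→A), site 8 (G→T), site 9 (C→T), site 10 (A→C), site 13 (T→G), site 15 (A→T), site 18 (C→T), site 27 (T→G), site 30 (C→T), site 32 (A→C).
There are 11 differences over 32 sites, so p = 11/32 = 0.344.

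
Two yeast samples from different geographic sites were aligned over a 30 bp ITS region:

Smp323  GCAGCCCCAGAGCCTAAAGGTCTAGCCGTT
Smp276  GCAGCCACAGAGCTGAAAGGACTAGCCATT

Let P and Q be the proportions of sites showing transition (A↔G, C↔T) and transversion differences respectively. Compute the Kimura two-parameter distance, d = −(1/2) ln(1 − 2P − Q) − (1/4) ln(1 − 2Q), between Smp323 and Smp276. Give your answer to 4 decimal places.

The sequences differ at positions 7 (C/A, transversion), 14 (C/T, transition), 15 (T/G, transversion), 21 (T/A, transversion), 28 (G/A, transition).
Of the 5 differences, 2 transitions and 3 transversions over 30 sites: P = 2/30 = 0.066667, Q = 3/30 = 0.100000.
d = −0.5·ln(0.766666) − 0.25·ln(0.800000) = −0.5·(-0.265704) − 0.25·(-0.223144) = 0.1886.

0.1886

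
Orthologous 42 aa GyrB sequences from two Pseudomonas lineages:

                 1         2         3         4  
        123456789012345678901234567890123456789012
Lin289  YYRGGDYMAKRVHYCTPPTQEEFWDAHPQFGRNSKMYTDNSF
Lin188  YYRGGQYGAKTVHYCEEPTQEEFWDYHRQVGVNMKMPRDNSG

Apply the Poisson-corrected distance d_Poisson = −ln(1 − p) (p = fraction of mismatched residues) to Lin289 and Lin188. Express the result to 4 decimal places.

0.3704

Differing sites — 6:D/Q; 8:M/G; 11:R/T; 16:T/E; 17:P/E; 26:A/Y; 28:P/R; 30:F/V; 32:R/V; 34:S/M; 37:Y/P; 38:T/R; 42:F/G.
p = 13/42 = 0.309524.
d = −ln(1 − 0.309524) = −ln(0.690476) = 0.3704.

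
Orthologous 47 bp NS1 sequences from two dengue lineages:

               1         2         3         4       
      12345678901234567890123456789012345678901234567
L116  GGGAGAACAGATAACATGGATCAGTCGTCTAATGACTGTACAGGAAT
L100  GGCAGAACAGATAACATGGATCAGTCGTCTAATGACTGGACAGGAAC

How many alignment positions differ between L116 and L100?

3

The sequences differ at positions 3 (G/C), 39 (T/G), 47 (T/C).
That gives 3 mismatches out of 47 aligned sites, so the Hamming distance is 3.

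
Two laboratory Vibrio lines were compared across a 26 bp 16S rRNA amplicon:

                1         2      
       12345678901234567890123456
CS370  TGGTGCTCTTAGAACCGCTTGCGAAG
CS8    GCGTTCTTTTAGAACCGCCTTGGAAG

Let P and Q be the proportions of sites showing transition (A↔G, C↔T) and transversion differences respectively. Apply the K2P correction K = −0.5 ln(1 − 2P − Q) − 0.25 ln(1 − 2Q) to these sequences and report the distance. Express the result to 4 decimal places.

0.3338

The sequences differ at positions 1 (T/G, transversion), 2 (G/C, transversion), 5 (G/T, transversion), 8 (C/T, transition), 19 (T/C, transition), 21 (G/T, transversion), 22 (C/G, transversion).
Of the 7 differences, 2 transitions and 5 transversions over 26 sites: P = 2/26 = 0.076923, Q = 5/26 = 0.192308.
d = −0.5·ln(0.653846) − 0.25·ln(0.615384) = −0.5·(-0.424883) − 0.25·(-0.485509) = 0.3338.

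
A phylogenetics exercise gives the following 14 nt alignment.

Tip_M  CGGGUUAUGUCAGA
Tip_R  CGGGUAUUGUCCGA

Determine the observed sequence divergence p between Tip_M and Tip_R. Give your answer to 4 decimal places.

The sequences differ at positions 6 (U/A), 7 (A/U), 12 (A/C).
There are 3 differences over 14 sites, so p = 3/14 = 0.2143.

0.2143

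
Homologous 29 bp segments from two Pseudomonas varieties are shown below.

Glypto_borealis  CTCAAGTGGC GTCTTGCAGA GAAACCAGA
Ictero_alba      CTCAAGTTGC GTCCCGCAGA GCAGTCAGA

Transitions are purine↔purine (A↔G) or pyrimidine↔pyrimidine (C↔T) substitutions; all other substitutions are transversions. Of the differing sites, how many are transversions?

The sequences differ at positions 8 (G/T, transversion), 14 (T/C, transition), 15 (T/C, transition), 22 (A/C, transversion), 24 (A/G, transition), 25 (C/T, transition).
Of the 6 differences, 4 transitions and 2 transversions, so the answer is 2.

2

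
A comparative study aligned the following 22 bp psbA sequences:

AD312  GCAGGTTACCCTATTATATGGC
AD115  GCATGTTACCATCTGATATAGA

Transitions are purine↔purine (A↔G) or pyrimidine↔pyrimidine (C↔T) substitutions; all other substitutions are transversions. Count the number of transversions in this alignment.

5

The sequences differ at positions 4 (G/T, transversion), 11 (C/A, transversion), 13 (A/C, transversion), 15 (T/G, transversion), 20 (G/A, transition), 22 (C/A, transversion).
Of the 6 differences, 1 transition and 5 transversions, so the answer is 5.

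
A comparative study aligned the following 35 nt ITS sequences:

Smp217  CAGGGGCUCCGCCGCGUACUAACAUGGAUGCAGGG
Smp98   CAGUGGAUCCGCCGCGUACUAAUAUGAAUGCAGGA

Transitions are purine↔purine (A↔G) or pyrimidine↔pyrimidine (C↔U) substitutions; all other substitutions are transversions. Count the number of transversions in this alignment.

2

Mismatches occur at site 4 (G↔U, transversion), site 7 (C↔A, transversion), site 23 (C↔U, transition), site 27 (G↔A, transition), site 35 (G↔A, transition).
Of the 5 differences, 3 transitions and 2 transversions, so the answer is 2.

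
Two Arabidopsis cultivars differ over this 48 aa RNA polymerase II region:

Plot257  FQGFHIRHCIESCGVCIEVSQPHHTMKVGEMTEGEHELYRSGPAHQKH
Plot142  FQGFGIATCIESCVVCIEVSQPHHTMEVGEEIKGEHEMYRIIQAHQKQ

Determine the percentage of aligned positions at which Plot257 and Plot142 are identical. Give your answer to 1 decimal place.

Mismatches occur at site 5 (H/G), site 7 (R/A), site 8 (H/T), site 14 (G/V), site 27 (K/E), site 31 (M/E), site 32 (T/I), site 33 (E/K), site 38 (L/M), site 41 (S/I), site 42 (G/I), site 43 (P/Q), site 48 (H/Q).
35 of the 48 sites match, so the percent identity is 35/48 × 100 = 72.9%.

72.9%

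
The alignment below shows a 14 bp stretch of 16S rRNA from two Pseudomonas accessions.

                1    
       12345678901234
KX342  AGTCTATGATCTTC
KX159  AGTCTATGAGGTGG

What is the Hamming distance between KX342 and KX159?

Differing sites — 10:T/G; 11:C/G; 13:T/G; 14:C/G.
That gives 4 mismatches out of 14 aligned sites, so the Hamming distance is 4.

4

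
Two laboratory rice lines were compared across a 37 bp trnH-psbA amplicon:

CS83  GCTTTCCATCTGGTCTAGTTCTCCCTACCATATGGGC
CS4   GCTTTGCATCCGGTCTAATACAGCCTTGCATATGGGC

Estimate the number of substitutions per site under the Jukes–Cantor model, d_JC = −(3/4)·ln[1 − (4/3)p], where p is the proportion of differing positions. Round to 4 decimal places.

0.2551

Differing sites — 6:C/G; 11:T/C; 18:G/A; 20:T/A; 22:T/A; 23:C/G; 27:A/T; 28:C/G.
p = 8/37 = 0.216216.
d = −0.75 · ln(1 − (4/3)·0.216216) = −0.75 · ln(0.711712) = −0.75 · (-0.340082) = 0.2551.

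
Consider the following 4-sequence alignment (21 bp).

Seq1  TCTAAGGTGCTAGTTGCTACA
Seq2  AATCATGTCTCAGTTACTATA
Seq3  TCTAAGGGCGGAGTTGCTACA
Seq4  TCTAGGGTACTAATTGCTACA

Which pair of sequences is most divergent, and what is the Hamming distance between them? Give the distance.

11

Pairwise Hamming distances:
  Seq1 vs Seq2: 9
  Seq1 vs Seq3: 4
  Seq1 vs Seq4: 3
  Seq2 vs Seq3: 9
  Seq2 vs Seq4: 11
  Seq3 vs Seq4: 6
The largest is 11, between Seq2 and Seq4.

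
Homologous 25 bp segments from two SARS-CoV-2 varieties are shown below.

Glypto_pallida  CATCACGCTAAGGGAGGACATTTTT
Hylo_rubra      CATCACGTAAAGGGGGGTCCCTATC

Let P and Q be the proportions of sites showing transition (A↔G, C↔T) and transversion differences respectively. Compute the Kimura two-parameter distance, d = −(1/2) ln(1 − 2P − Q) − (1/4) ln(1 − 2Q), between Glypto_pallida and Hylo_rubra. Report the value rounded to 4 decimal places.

The sequences differ at positions 8 (C/T, transition), 9 (T/A, transversion), 15 (A/G, transition), 18 (A/T, transversion), 20 (A/C, transversion), 21 (T/C, transition), 23 (T/A, transversion), 25 (T/C, transition).
Of the 8 differences, 4 transitions and 4 transversions over 25 sites: P = 4/25 = 0.160000, Q = 4/25 = 0.160000.
d = −0.5·ln(0.520000) − 0.25·ln(0.680000) = −0.5·(-0.653926) − 0.25·(-0.385662) = 0.4234.

0.4234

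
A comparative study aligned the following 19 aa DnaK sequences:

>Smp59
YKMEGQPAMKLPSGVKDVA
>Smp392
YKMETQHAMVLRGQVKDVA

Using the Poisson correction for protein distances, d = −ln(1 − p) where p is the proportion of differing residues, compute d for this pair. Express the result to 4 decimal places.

0.3795

Differing sites — 5:G/T; 7:P/H; 10:K/V; 12:P/R; 13:S/G; 14:G/Q.
p = 6/19 = 0.315789.
d = −ln(1 − 0.315789) = −ln(0.684211) = 0.3795.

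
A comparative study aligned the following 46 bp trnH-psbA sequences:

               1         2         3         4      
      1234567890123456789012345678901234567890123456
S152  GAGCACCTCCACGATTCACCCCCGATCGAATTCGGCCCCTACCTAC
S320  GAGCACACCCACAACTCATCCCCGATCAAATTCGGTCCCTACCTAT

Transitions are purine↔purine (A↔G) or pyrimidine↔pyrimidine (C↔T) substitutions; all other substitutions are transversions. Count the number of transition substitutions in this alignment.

Mismatches occur at site 7 (C→A, transversion), site 8 (T→C, transition), site 13 (G→A, transition), site 15 (T→C, transition), site 19 (C→T, transition), site 28 (G→A, transition), site 36 (C→T, transition), site 46 (C→T, transition).
Of the 8 differences, 7 transitions and 1 transversion, so the answer is 7.

7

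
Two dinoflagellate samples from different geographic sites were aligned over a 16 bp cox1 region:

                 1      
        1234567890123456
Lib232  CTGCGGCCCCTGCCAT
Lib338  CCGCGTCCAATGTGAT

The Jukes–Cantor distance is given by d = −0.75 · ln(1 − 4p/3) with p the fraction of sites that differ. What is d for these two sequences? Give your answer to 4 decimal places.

0.5199

Differing sites — 2:T/C; 6:G/T; 9:C/A; 10:C/A; 13:C/T; 14:C/G.
p = 6/16 = 0.375000.
d = −0.75 · ln(1 − (4/3)·0.375000) = −0.75 · ln(0.500000) = −0.75 · (-0.693147) = 0.5199.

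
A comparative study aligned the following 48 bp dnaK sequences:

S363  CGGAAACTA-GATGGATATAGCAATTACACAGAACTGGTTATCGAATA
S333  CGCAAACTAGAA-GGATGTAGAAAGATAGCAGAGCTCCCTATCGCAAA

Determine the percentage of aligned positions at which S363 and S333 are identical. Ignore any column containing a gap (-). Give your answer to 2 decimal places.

67.39%

Excluding the 2 gap columns leaves 46 comparable sites.
Differing sites — 3:G/C; 11:G/A; 18:A/G; 22:C/A; 25:T/G; 26:T/A; 27:A/T; 28:C/A; 29:A/G; 34:A/G; 37:G/C; 38:G/C; 39:T/C; 45:A/C; 47:T/A.
31 of the 46 comparable sites match, so the percent identity is 31/46 × 100 = 67.39%.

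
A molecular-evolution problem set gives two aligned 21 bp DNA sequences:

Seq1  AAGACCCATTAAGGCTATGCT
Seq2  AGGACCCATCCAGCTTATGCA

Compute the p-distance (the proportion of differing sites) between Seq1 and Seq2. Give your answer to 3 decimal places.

0.286

Mismatches occur at site 2 (A→G), site 10 (T→C), site 11 (A→C), site 14 (G→C), site 15 (C→T), site 21 (T→A).
There are 6 differences over 21 sites, so p = 6/21 = 0.286.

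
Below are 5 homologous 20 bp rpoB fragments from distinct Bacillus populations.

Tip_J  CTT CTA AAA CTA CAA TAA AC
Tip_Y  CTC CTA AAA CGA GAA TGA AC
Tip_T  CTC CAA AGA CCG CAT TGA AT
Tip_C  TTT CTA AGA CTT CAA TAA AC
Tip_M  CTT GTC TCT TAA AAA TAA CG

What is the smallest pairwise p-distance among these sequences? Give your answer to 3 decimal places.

Pairwise Hamming distances:
  Tip_J vs Tip_Y: 4
  Tip_J vs Tip_T: 8
  Tip_J vs Tip_C: 3
  Tip_J vs Tip_M: 10
  Tip_Y vs Tip_T: 7
  Tip_Y vs Tip_C: 7
  Tip_Y vs Tip_M: 12
  Tip_T vs Tip_C: 8
  Tip_T vs Tip_M: 15
  Tip_C vs Tip_M: 12
The smallest is 3 mismatches, between Tip_J and Tip_C; p = 3/20 = 0.150.

0.150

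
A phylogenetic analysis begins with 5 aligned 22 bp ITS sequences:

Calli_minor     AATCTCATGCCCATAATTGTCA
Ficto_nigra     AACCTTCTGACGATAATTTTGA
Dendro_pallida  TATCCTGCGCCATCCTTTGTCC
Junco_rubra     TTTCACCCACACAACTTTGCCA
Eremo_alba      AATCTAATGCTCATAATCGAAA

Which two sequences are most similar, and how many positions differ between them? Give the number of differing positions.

Pairwise Hamming distances:
  Calli_minor vs Ficto_nigra: 7
  Calli_minor vs Dendro_pallida: 11
  Calli_minor vs Junco_rubra: 11
  Calli_minor vs Eremo_alba: 5
  Ficto_nigra vs Dendro_pallida: 14
  Ficto_nigra vs Junco_rubra: 16
  Ficto_nigra vs Eremo_alba: 10
  Dendro_pallida vs Junco_rubra: 11
  Dendro_pallida vs Eremo_alba: 15
  Junco_rubra vs Eremo_alba: 14
The smallest is 5, between Calli_minor and Eremo_alba.

5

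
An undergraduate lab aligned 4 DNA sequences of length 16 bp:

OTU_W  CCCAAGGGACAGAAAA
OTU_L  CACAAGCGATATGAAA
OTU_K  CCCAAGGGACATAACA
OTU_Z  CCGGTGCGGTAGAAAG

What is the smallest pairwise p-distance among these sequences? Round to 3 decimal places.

0.125

Pairwise Hamming distances:
  OTU_W vs OTU_L: 5
  OTU_W vs OTU_K: 2
  OTU_W vs OTU_Z: 7
  OTU_L vs OTU_K: 5
  OTU_L vs OTU_Z: 8
  OTU_K vs OTU_Z: 9
The smallest is 2 mismatches, between OTU_W and OTU_K; p = 2/16 = 0.125.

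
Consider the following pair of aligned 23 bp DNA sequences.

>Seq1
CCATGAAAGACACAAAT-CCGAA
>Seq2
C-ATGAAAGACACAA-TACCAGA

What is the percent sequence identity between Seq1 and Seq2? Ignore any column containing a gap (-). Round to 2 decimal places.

Excluding the 3 gap columns leaves 20 comparable sites.
The sequences differ at positions 21 (G/A), 22 (A/G).
18 of the 20 comparable sites match, so the percent identity is 18/20 × 100 = 90.00%.

90.00%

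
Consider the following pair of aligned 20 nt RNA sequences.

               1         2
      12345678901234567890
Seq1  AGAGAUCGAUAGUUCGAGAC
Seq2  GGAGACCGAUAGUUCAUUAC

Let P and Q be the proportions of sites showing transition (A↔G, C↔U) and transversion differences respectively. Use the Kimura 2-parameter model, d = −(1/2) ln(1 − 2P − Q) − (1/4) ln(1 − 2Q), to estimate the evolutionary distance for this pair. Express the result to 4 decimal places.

0.3112

Mismatches occur at site 1 (A↔G, transition), site 6 (U↔C, transition), site 16 (G↔A, transition), site 17 (A↔U, transversion), site 18 (G↔U, transversion).
Of the 5 differences, 3 transitions and 2 transversions over 20 sites: P = 3/20 = 0.150000, Q = 2/20 = 0.100000.
d = −0.5·ln(0.600000) − 0.25·ln(0.800000) = −0.5·(-0.510826) − 0.25·(-0.223144) = 0.3112.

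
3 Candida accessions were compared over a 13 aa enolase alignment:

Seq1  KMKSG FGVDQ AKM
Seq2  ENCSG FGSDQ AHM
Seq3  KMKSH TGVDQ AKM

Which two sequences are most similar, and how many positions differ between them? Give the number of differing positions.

2

Pairwise Hamming distances:
  Seq1 vs Seq2: 5
  Seq1 vs Seq3: 2
  Seq2 vs Seq3: 7
The smallest is 2, between Seq1 and Seq3.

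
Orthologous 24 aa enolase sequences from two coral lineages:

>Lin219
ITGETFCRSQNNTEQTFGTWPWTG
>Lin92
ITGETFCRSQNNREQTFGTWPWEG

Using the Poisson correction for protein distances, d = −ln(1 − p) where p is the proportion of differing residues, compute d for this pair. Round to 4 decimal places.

0.0870

The sequences differ at positions 13 (T/R), 23 (T/E).
p = 2/24 = 0.083333.
d = −ln(1 − 0.083333) = −ln(0.916667) = 0.0870.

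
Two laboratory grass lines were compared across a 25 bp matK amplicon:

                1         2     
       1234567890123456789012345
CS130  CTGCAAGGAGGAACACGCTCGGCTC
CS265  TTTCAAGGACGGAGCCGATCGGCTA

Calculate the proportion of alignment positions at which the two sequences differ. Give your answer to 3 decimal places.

The sequences differ at positions 1 (C/T), 3 (G/T), 10 (G/C), 12 (A/G), 14 (C/G), 15 (A/C), 18 (C/A), 25 (C/A).
There are 8 differences over 25 sites, so p = 8/25 = 0.320.

0.320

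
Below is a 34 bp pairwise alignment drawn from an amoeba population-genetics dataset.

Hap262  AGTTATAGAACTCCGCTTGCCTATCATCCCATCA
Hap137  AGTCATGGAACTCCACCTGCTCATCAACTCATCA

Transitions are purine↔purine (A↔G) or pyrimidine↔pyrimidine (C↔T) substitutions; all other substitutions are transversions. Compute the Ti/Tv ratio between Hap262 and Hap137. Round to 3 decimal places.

Differing sites — 4:T/C (Ti); 7:A/G (Ti); 15:G/A (Ti); 17:T/C (Ti); 21:C/T (Ti); 22:T/C (Ti); 27:T/A (Tv); 29:C/T (Ti).
Of the 8 differences, 7 transitions and 1 transversion, so Ti/Tv = 7/1 = 7.000.

7.000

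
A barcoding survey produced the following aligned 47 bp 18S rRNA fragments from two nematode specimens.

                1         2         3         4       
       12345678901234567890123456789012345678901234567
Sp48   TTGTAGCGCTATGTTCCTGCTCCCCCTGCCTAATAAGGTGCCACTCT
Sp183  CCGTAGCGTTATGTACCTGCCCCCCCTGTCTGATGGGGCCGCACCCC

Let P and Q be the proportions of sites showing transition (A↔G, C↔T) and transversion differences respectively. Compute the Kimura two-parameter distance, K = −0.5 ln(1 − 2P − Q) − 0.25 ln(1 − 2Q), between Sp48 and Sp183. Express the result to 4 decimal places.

Differing sites — 1:T/C (Ti); 2:T/C (Ti); 9:C/T (Ti); 15:T/A (Tv); 21:T/C (Ti); 29:C/T (Ti); 32:A/G (Ti); 35:A/G (Ti); 36:A/G (Ti); 39:T/C (Ti); 40:G/C (Tv); 41:C/G (Tv); 45:T/C (Ti); 47:T/C (Ti).
Of the 14 differences, 11 transitions and 3 transversions over 47 sites: P = 11/47 = 0.234043, Q = 3/47 = 0.063830.
d = −0.5·ln(0.468084) − 0.25·ln(0.872340) = −0.5·(-0.759108) − 0.25·(-0.136576) = 0.4137.

0.4137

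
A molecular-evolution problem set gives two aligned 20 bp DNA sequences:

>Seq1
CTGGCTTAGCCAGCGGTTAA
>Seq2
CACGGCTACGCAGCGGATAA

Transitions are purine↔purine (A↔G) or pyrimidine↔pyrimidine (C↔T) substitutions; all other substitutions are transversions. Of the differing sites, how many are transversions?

6

The sequences differ at positions 2 (T/A, transversion), 3 (G/C, transversion), 5 (C/G, transversion), 6 (T/C, transition), 9 (G/C, transversion), 10 (C/G, transversion), 17 (T/A, transversion).
Of the 7 differences, 1 transition and 6 transversions, so the answer is 6.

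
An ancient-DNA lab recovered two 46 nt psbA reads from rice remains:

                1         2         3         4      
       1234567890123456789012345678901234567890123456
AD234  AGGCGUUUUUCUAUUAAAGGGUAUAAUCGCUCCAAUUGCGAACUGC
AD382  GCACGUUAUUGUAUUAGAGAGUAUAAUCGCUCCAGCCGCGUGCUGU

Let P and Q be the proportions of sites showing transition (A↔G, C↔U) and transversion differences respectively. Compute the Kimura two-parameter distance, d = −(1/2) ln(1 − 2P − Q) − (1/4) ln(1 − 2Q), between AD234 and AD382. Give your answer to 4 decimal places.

Mismatches occur at site 1 (A→G, transition), site 2 (G→C, transversion), site 3 (G→A, transition), site 8 (U→A, transversion), site 11 (C→G, transversion), site 17 (A→G, transition), site 20 (G→A, transition), site 35 (A→G, transition), site 36 (U→C, transition), site 37 (U→C, transition), site 41 (A→U, transversion), site 42 (A→G, transition), site 46 (C→U, transition).
Of the 13 differences, 9 transitions and 4 transversions over 46 sites: P = 9/46 = 0.195652, Q = 4/46 = 0.086957.
d = −0.5·ln(0.521739) − 0.25·ln(0.826086) = −0.5·(-0.650588) − 0.25·(-0.191056) = 0.3731.

0.3731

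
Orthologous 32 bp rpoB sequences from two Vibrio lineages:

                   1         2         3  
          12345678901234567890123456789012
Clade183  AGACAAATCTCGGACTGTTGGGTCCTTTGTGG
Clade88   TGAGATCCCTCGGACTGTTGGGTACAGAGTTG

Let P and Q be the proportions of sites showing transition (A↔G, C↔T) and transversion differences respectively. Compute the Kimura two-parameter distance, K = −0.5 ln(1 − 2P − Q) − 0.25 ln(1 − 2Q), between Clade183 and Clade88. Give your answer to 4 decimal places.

0.4173

The sequences differ at positions 1 (A/T, transversion), 4 (C/G, transversion), 6 (A/T, transversion), 7 (A/C, transversion), 8 (T/C, transition), 24 (C/A, transversion), 26 (T/A, transversion), 27 (T/G, transversion), 28 (T/A, transversion), 31 (G/T, transversion).
Of the 10 differences, 1 transition and 9 transversions over 32 sites: P = 1/32 = 0.031250, Q = 9/32 = 0.281250.
d = −0.5·ln(0.656250) − 0.25·ln(0.437500) = −0.5·(-0.421213) − 0.25·(-0.826679) = 0.4173.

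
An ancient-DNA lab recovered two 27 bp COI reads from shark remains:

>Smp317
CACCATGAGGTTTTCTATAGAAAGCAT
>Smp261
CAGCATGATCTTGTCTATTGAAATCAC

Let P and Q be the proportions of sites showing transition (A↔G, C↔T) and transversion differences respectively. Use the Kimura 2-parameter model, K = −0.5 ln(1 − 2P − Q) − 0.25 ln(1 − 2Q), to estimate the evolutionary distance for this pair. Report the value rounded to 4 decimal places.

Differing sites — 3:C/G (Tv); 9:G/T (Tv); 10:G/C (Tv); 13:T/G (Tv); 19:A/T (Tv); 24:G/T (Tv); 27:T/C (Ti).
Of the 7 differences, 1 transition and 6 transversions over 27 sites: P = 1/27 = 0.037037, Q = 6/27 = 0.222222.
d = −0.5·ln(0.703704) − 0.25·ln(0.555556) = −0.5·(-0.351397) − 0.25·(-0.587786) = 0.3226.

0.3226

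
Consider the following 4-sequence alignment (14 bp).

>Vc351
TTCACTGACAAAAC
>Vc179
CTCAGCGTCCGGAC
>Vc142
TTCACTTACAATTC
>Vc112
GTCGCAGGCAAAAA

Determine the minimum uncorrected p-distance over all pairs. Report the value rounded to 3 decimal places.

0.214

Pairwise Hamming distances:
  Vc351 vs Vc179: 7
  Vc351 vs Vc142: 3
  Vc351 vs Vc112: 5
  Vc179 vs Vc142: 9
  Vc179 vs Vc112: 9
  Vc142 vs Vc112: 8
The smallest is 3 mismatches, between Vc351 and Vc142; p = 3/14 = 0.214.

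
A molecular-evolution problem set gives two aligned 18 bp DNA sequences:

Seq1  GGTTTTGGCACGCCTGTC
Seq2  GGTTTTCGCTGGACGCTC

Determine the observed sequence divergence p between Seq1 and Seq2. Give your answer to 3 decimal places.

Mismatches occur at site 7 (G↔C), site 10 (A↔T), site 11 (C↔G), site 13 (C↔A), site 15 (T↔G), site 16 (G↔C).
There are 6 differences over 18 sites, so p = 6/18 = 0.333.

0.333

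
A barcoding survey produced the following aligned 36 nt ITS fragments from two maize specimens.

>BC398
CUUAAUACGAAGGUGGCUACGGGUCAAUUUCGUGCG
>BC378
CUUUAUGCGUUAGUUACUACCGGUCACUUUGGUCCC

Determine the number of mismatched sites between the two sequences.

12

Mismatches occur at site 4 (A/U), site 7 (A/G), site 10 (A/U), site 11 (A/U), site 12 (G/A), site 15 (G/U), site 16 (G/A), site 21 (G/C), site 27 (A/C), site 31 (C/G), site 34 (G/C), site 36 (G/C).
That gives 12 mismatches out of 36 aligned sites, so the Hamming distance is 12.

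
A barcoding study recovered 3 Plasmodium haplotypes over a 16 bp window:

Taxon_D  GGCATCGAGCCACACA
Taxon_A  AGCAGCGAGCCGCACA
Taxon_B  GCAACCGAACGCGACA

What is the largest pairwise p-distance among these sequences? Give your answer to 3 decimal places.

Pairwise Hamming distances:
  Taxon_D vs Taxon_A: 3
  Taxon_D vs Taxon_B: 7
  Taxon_A vs Taxon_B: 8
The largest is 8 mismatches, between Taxon_A and Taxon_B; p = 8/16 = 0.500.

0.500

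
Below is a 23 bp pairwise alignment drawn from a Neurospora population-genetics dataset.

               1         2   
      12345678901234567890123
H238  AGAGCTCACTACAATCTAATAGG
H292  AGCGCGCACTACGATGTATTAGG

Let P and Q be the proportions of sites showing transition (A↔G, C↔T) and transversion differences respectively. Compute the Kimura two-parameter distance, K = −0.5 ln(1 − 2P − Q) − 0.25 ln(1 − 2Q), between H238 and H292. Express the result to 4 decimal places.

0.2580

Differing sites — 3:A/C (Tv); 6:T/G (Tv); 13:A/G (Ti); 16:C/G (Tv); 19:A/T (Tv).
Of the 5 differences, 1 transition and 4 transversions over 23 sites: P = 1/23 = 0.043478, Q = 4/23 = 0.173913.
d = −0.5·ln(0.739131) − 0.25·ln(0.652174) = −0.5·(-0.302280) − 0.25·(-0.427444) = 0.2580.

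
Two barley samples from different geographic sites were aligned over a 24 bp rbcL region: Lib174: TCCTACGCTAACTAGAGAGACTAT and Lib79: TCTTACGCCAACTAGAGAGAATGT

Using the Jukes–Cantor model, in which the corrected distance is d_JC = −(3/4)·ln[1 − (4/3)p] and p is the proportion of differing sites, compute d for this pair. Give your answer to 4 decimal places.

Differing sites — 3:C/T; 9:T/C; 21:C/A; 23:A/G.
p = 4/24 = 0.166667.
d = −0.75 · ln(1 − (4/3)·0.166667) = −0.75 · ln(0.777777) = −0.75 · (-0.251315) = 0.1885.

0.1885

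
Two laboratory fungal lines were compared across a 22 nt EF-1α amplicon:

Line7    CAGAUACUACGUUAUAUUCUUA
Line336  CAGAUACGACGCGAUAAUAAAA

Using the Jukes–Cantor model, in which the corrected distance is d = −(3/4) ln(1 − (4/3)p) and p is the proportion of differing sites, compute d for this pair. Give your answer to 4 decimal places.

Differing sites — 8:U/G; 12:U/C; 13:U/G; 17:U/A; 19:C/A; 20:U/A; 21:U/A.
p = 7/22 = 0.318182.
d = −0.75 · ln(1 − (4/3)·0.318182) = −0.75 · ln(0.575757) = −0.75 · (-0.552070) = 0.4141.

0.4141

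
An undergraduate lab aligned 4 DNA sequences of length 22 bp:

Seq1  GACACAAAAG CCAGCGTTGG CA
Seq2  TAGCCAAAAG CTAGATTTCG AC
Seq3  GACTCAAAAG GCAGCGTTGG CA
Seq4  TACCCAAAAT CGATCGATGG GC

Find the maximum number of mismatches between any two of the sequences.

10

Pairwise Hamming distances:
  Seq1 vs Seq2: 9
  Seq1 vs Seq3: 2
  Seq1 vs Seq4: 8
  Seq2 vs Seq3: 10
  Seq2 vs Seq4: 9
  Seq3 vs Seq4: 9
The largest is 10, between Seq2 and Seq3.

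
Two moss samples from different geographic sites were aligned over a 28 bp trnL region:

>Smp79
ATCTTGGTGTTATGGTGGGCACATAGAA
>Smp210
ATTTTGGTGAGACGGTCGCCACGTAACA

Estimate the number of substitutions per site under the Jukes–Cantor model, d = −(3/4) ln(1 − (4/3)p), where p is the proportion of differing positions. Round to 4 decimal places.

The sequences differ at positions 3 (C/T), 10 (T/A), 11 (T/G), 13 (T/C), 17 (G/C), 19 (G/C), 23 (A/G), 26 (G/A), 27 (A/C).
p = 9/28 = 0.321429.
d = −0.75 · ln(1 − (4/3)·0.321429) = −0.75 · ln(0.571428) = −0.75 · (-0.559617) = 0.4197.

0.4197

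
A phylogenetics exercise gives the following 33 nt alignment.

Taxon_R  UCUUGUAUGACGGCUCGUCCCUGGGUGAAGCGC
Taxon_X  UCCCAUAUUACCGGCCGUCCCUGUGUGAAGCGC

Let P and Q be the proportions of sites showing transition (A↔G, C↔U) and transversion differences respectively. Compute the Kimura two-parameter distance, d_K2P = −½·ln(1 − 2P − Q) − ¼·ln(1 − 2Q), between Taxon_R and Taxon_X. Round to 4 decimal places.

The sequences differ at positions 3 (U/C, transition), 4 (U/C, transition), 5 (G/A, transition), 9 (G/U, transversion), 12 (G/C, transversion), 14 (C/G, transversion), 15 (U/C, transition), 24 (G/U, transversion).
Of the 8 differences, 4 transitions and 4 transversions over 33 sites: P = 4/33 = 0.121212, Q = 4/33 = 0.121212.
d = −0.5·ln(0.636364) − 0.25·ln(0.757576) = −0.5·(-0.451985) − 0.25·(-0.277631) = 0.2954.

0.2954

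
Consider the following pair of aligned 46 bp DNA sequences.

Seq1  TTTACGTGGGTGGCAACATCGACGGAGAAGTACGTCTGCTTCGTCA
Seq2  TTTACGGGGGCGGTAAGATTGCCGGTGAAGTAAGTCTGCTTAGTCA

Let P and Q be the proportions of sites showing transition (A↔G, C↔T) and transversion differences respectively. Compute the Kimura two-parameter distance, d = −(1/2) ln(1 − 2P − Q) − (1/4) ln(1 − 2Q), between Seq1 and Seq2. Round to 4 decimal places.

0.2267

Mismatches occur at site 7 (T→G, transversion), site 11 (T→C, transition), site 14 (C→T, transition), site 17 (C→G, transversion), site 20 (C→T, transition), site 22 (A→C, transversion), site 26 (A→T, transversion), site 33 (C→A, transversion), site 42 (C→A, transversion).
Of the 9 differences, 3 transitions and 6 transversions over 46 sites: P = 3/46 = 0.065217, Q = 6/46 = 0.130435.
d = −0.5·ln(0.739131) − 0.25·ln(0.739130) = −0.5·(-0.302280) − 0.25·(-0.302281) = 0.2267.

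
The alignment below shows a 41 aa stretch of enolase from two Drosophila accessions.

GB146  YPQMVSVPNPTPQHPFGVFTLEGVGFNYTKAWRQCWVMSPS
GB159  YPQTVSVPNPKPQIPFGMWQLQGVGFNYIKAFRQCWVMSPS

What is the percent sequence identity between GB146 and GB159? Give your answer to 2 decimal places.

78.05%

Mismatches occur at site 4 (M↔T), site 11 (T↔K), site 14 (H↔I), site 18 (V↔M), site 19 (F↔W), site 20 (T↔Q), site 22 (E↔Q), site 29 (T↔I), site 32 (W↔F).
32 of the 41 sites match, so the percent identity is 32/41 × 100 = 78.05%.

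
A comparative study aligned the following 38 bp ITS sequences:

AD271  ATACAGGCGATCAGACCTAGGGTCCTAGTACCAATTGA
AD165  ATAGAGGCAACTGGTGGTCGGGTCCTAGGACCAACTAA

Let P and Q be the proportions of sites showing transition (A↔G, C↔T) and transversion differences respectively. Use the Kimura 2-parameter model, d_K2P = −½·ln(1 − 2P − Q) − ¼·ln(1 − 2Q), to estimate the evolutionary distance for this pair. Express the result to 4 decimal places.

0.4158

Differing sites — 4:C/G (Tv); 9:G/A (Ti); 11:T/C (Ti); 12:C/T (Ti); 13:A/G (Ti); 15:A/T (Tv); 16:C/G (Tv); 17:C/G (Tv); 19:A/C (Tv); 29:T/G (Tv); 35:T/C (Ti); 37:G/A (Ti).
Of the 12 differences, 6 transitions and 6 transversions over 38 sites: P = 6/38 = 0.157895, Q = 6/38 = 0.157895.
d = −0.5·ln(0.526315) − 0.25·ln(0.684210) = −0.5·(-0.641855) − 0.25·(-0.379490) = 0.4158.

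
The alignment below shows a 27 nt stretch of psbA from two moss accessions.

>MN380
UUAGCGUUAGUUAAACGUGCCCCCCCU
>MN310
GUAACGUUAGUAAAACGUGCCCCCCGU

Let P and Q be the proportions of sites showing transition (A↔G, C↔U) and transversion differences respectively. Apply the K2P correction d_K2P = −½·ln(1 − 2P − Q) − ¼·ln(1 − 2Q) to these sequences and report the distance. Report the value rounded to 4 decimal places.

0.1652

The sequences differ at positions 1 (U/G, transversion), 4 (G/A, transition), 12 (U/A, transversion), 26 (C/G, transversion).
Of the 4 differences, 1 transition and 3 transversions over 27 sites: P = 1/27 = 0.037037, Q = 3/27 = 0.111111.
d = −0.5·ln(0.814815) − 0.25·ln(0.777778) = −0.5·(-0.204794) − 0.25·(-0.251314) = 0.1652.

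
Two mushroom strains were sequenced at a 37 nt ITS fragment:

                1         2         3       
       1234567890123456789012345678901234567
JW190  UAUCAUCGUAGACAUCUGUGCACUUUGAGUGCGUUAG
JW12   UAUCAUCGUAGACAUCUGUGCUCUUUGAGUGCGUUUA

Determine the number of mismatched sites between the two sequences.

Differing sites — 22:A/U; 36:A/U; 37:G/A.
That gives 3 mismatches out of 37 aligned sites, so the Hamming distance is 3.

3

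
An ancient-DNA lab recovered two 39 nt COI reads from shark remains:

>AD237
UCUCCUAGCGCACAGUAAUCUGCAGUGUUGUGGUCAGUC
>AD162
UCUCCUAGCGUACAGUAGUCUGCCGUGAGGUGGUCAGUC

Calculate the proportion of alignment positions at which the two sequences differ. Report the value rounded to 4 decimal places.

0.1282

Mismatches occur at site 11 (C↔U), site 18 (A↔G), site 24 (A↔C), site 28 (U↔A), site 29 (U↔G).
There are 5 differences over 39 sites, so p = 5/39 = 0.1282.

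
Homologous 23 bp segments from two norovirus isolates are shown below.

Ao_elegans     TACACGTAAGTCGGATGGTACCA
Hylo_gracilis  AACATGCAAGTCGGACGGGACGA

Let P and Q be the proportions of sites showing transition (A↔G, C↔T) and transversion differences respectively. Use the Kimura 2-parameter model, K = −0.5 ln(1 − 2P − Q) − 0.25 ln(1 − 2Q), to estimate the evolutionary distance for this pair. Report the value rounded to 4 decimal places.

Mismatches occur at site 1 (T↔A, transversion), site 5 (C↔T, transition), site 7 (T↔C, transition), site 16 (T↔C, transition), site 19 (T↔G, transversion), site 22 (C↔G, transversion).
Of the 6 differences, 3 transitions and 3 transversions over 23 sites: P = 3/23 = 0.130435, Q = 3/23 = 0.130435.
d = −0.5·ln(0.608695) − 0.25·ln(0.739130) = −0.5·(-0.496438) − 0.25·(-0.302281) = 0.3238.

0.3238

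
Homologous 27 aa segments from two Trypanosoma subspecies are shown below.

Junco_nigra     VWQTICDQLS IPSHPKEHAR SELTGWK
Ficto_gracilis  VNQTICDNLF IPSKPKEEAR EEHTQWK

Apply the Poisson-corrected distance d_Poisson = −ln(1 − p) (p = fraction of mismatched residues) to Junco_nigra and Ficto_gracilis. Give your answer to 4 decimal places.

Mismatches occur at site 2 (W→N), site 8 (Q→N), site 10 (S→F), site 14 (H→K), site 18 (H→E), site 21 (S→E), site 23 (L→H), site 25 (G→Q).
p = 8/27 = 0.296296.
d = −ln(1 − 0.296296) = −ln(0.703704) = 0.3514.

0.3514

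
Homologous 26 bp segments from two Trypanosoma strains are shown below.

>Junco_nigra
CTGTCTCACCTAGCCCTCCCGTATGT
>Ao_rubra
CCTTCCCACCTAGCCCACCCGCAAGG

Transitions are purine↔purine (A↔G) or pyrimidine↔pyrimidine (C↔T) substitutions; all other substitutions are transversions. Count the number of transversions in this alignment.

4

The sequences differ at positions 2 (T/C, transition), 3 (G/T, transversion), 6 (T/C, transition), 17 (T/A, transversion), 22 (T/C, transition), 24 (T/A, transversion), 26 (T/G, transversion).
Of the 7 differences, 3 transitions and 4 transversions, so the answer is 4.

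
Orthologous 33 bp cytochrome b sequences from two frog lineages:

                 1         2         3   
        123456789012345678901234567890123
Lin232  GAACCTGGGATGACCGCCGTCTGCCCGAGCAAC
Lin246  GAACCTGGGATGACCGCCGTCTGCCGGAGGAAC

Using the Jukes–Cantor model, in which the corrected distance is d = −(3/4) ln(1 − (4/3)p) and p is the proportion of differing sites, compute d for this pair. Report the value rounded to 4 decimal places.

Mismatches occur at site 26 (C→G), site 30 (C→G).
p = 2/33 = 0.060606.
d = −0.75 · ln(1 − (4/3)·0.060606) = −0.75 · ln(0.919192) = −0.75 · (-0.084260) = 0.0632.

0.0632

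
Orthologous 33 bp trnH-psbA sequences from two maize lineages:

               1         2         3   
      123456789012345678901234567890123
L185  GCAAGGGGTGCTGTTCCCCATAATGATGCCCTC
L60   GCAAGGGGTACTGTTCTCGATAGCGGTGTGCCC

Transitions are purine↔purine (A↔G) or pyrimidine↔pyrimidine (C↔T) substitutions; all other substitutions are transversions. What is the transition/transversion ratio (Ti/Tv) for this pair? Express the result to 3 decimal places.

The sequences differ at positions 10 (G/A, transition), 17 (C/T, transition), 19 (C/G, transversion), 23 (A/G, transition), 24 (T/C, transition), 26 (A/G, transition), 29 (C/T, transition), 30 (C/G, transversion), 32 (T/C, transition).
Of the 9 differences, 7 transitions and 2 transversions, so Ti/Tv = 7/2 = 3.500.

3.500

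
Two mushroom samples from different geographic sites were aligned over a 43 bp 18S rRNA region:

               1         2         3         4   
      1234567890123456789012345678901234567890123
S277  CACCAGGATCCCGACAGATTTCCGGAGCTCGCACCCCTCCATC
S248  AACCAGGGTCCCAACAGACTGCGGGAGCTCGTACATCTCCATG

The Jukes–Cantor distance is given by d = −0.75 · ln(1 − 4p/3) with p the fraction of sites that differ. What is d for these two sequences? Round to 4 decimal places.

The sequences differ at positions 1 (C/A), 8 (A/G), 13 (G/A), 19 (T/C), 21 (T/G), 23 (C/G), 32 (C/T), 35 (C/A), 36 (C/T), 43 (C/G).
p = 10/43 = 0.232558.
d = −0.75 · ln(1 − (4/3)·0.232558) = −0.75 · ln(0.689923) = −0.75 · (-0.371175) = 0.2784.

0.2784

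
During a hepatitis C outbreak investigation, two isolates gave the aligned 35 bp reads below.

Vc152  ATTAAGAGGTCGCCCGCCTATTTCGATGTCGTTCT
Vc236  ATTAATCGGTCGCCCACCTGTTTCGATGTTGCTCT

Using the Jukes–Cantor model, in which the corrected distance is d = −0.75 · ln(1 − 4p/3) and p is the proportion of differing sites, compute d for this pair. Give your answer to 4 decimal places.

Differing sites — 6:G/T; 7:A/C; 16:G/A; 20:A/G; 30:C/T; 32:T/C.
p = 6/35 = 0.171429.
d = −0.75 · ln(1 − (4/3)·0.171429) = −0.75 · ln(0.771428) = −0.75 · (-0.259512) = 0.1946.

0.1946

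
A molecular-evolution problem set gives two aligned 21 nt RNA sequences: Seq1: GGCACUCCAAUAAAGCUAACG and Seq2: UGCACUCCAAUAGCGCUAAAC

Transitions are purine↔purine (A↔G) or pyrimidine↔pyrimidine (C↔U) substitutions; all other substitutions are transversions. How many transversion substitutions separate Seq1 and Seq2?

Differing sites — 1:G/U (Tv); 13:A/G (Ti); 14:A/C (Tv); 20:C/A (Tv); 21:G/C (Tv).
Of the 5 differences, 1 transition and 4 transversions, so the answer is 4.

4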